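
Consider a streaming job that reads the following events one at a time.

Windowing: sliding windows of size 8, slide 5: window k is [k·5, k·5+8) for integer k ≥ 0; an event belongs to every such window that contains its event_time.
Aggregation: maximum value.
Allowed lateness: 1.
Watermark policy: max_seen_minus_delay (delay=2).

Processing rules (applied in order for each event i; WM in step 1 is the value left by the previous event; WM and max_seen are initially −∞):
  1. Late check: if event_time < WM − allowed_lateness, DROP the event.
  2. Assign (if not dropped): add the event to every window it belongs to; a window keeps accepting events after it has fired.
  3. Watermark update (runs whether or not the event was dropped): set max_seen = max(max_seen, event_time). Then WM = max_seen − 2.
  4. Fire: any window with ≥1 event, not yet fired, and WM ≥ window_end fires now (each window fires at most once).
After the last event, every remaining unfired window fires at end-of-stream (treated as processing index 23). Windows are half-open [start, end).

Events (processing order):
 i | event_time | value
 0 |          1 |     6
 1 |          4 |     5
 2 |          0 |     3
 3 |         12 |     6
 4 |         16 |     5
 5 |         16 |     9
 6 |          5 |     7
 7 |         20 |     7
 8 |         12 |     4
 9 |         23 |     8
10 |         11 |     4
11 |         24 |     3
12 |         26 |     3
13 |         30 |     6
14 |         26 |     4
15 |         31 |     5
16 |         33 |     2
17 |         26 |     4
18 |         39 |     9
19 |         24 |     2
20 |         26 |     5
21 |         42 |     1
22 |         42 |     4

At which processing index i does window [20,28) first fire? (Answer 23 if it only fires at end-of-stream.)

13

i=0 t=1 v=6: → [0,8); WM=-1
i=1 t=4 v=5: → [0,8); WM=2
i=2 t=0 v=3: DROP (t<2-1); WM=2
i=3 t=12 v=6: → [10,18),[5,13); WM=10; [0,8) fires=6
i=4 t=16 v=5: → [15,23),[10,18); WM=14; [5,13) fires=6
i=5 t=16 v=9: → [15,23),[10,18); WM=14
i=6 t=5 v=7: DROP (t<14-1); WM=14
i=7 t=20 v=7: → [20,28),[15,23); WM=18; [10,18) fires=9
i=8 t=12 v=4: DROP (t<18-1); WM=18
i=9 t=23 v=8: → [20,28); WM=21
i=10 t=11 v=4: DROP (t<21-1); WM=21
i=11 t=24 v=3: → [20,28); WM=22
i=12 t=26 v=3: → [25,33),[20,28); WM=24; [15,23) fires=9
i=13 t=30 v=6: → [30,38),[25,33); WM=28; [20,28) fires=8
i=14 t=26 v=4: DROP (t<28-1); WM=28
i=15 t=31 v=5: → [30,38),[25,33); WM=29
i=16 t=33 v=2: → [30,38); WM=31
i=17 t=26 v=4: DROP (t<31-1); WM=31
i=18 t=39 v=9: → [35,43); WM=37; [25,33) fires=6
i=19 t=24 v=2: DROP (t<37-1); WM=37
i=20 t=26 v=5: DROP (t<37-1); WM=37
i=21 t=42 v=1: → [40,48),[35,43); WM=40; [30,38) fires=6
i=22 t=42 v=4: → [40,48),[35,43); WM=40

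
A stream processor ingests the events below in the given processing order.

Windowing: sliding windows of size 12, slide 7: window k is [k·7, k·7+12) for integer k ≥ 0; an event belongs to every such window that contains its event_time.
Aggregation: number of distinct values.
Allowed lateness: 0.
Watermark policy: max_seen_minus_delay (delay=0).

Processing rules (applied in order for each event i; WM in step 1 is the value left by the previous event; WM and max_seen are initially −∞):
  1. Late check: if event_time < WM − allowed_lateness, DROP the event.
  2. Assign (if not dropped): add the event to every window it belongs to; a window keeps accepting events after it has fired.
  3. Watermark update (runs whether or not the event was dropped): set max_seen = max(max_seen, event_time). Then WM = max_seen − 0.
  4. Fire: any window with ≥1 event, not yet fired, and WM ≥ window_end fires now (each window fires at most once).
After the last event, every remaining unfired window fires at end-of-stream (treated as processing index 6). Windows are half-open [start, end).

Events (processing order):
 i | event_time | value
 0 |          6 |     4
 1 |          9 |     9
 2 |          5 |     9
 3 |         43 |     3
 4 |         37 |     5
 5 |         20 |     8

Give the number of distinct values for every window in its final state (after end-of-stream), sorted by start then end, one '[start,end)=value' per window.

[0,12)=2 [7,19)=1 [35,47)=1 [42,54)=1

i=0 t=6 v=4: → [0,12); WM=6
i=1 t=9 v=9: → [7,19),[0,12); WM=9
i=2 t=5 v=9: DROP (t<9-0); WM=9
i=3 t=43 v=3: → [42,54),[35,47); WM=43; [0,12) fires=2 [7,19) fires=1
i=4 t=37 v=5: DROP (t<43-0); WM=43
i=5 t=20 v=8: DROP (t<43-0); WM=43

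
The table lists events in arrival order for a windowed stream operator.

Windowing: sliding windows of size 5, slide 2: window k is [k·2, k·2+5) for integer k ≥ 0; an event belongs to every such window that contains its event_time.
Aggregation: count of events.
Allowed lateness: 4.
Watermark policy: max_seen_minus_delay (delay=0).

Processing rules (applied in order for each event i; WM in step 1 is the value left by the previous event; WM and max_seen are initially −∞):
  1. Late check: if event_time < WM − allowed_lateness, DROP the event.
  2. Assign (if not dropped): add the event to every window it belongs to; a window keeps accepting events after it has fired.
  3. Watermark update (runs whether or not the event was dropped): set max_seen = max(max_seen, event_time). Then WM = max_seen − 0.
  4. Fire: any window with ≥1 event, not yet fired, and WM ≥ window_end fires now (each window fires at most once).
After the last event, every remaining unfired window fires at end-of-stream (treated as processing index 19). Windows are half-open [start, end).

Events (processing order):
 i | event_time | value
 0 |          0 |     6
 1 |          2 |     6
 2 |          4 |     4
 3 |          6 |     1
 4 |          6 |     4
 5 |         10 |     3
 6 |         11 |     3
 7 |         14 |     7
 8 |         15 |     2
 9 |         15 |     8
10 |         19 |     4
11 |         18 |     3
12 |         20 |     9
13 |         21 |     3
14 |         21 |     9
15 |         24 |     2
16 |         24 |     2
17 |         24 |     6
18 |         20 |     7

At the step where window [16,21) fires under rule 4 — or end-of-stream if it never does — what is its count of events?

i=0 t=0 v=6: → [0,5); WM=0
i=1 t=2 v=6: → [2,7),[0,5); WM=2
i=2 t=4 v=4: → [4,9),[2,7),[0,5); WM=4
i=3 t=6 v=1: → [6,11),[4,9),[2,7); WM=6; [0,5) fires=3
i=4 t=6 v=4: → [6,11),[4,9),[2,7); WM=6
i=5 t=10 v=3: → [10,15),[8,13),[6,11); WM=10; [2,7) fires=4 [4,9) fires=3
i=6 t=11 v=3: → [10,15),[8,13); WM=11; [6,11) fires=3
i=7 t=14 v=7: → [14,19),[12,17),[10,15); WM=14; [8,13) fires=2
i=8 t=15 v=2: → [14,19),[12,17); WM=15; [10,15) fires=3
i=9 t=15 v=8: → [14,19),[12,17); WM=15
i=10 t=19 v=4: → [18,23),[16,21); WM=19; [12,17) fires=3 [14,19) fires=3
i=11 t=18 v=3: → [18,23),[16,21),[14,19); WM=19
i=12 t=20 v=9: → [20,25),[18,23),[16,21); WM=20
i=13 t=21 v=3: → [20,25),[18,23); WM=21; [16,21) fires=3
i=14 t=21 v=9: → [20,25),[18,23); WM=21
i=15 t=24 v=2: → [24,29),[22,27),[20,25); WM=24; [18,23) fires=5
i=16 t=24 v=2: → [24,29),[22,27),[20,25); WM=24
i=17 t=24 v=6: → [24,29),[22,27),[20,25); WM=24
i=18 t=20 v=7: → [20,25),[18,23),[16,21); WM=24

3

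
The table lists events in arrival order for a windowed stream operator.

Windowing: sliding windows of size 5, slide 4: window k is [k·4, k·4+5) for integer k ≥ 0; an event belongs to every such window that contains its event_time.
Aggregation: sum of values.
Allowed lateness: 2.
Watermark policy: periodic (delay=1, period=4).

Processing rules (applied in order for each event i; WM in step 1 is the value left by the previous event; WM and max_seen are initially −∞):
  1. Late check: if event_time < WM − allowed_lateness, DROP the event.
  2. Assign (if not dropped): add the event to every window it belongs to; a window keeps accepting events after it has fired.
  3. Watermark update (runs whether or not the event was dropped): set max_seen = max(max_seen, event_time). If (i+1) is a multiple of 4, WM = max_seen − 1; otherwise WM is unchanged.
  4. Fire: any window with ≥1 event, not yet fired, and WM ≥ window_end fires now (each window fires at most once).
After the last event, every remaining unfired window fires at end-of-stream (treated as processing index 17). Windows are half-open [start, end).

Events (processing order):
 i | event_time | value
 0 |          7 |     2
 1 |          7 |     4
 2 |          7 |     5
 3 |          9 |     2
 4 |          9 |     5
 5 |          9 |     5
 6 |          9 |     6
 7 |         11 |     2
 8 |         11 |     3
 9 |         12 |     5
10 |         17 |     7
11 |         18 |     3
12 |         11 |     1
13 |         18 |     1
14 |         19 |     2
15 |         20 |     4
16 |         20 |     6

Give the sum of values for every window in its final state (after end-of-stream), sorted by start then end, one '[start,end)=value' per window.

i=0 t=7 v=2: → [4,9); WM=−∞
i=1 t=7 v=4: → [4,9); WM=−∞
i=2 t=7 v=5: → [4,9); WM=−∞
i=3 t=9 v=2: → [8,13); WM=8
i=4 t=9 v=5: → [8,13); WM=8
i=5 t=9 v=5: → [8,13); WM=8
i=6 t=9 v=6: → [8,13); WM=8
i=7 t=11 v=2: → [8,13); WM=10; [4,9) fires=11
i=8 t=11 v=3: → [8,13); WM=10
i=9 t=12 v=5: → [12,17),[8,13); WM=10
i=10 t=17 v=7: → [16,21); WM=10
i=11 t=18 v=3: → [16,21); WM=17; [8,13) fires=28 [12,17) fires=5
i=12 t=11 v=1: DROP (t<17-2); WM=17
i=13 t=18 v=1: → [16,21); WM=17
i=14 t=19 v=2: → [16,21); WM=17
i=15 t=20 v=4: → [20,25),[16,21); WM=19
i=16 t=20 v=6: → [20,25),[16,21); WM=19

[4,9)=11 [8,13)=28 [12,17)=5 [16,21)=23 [20,25)=10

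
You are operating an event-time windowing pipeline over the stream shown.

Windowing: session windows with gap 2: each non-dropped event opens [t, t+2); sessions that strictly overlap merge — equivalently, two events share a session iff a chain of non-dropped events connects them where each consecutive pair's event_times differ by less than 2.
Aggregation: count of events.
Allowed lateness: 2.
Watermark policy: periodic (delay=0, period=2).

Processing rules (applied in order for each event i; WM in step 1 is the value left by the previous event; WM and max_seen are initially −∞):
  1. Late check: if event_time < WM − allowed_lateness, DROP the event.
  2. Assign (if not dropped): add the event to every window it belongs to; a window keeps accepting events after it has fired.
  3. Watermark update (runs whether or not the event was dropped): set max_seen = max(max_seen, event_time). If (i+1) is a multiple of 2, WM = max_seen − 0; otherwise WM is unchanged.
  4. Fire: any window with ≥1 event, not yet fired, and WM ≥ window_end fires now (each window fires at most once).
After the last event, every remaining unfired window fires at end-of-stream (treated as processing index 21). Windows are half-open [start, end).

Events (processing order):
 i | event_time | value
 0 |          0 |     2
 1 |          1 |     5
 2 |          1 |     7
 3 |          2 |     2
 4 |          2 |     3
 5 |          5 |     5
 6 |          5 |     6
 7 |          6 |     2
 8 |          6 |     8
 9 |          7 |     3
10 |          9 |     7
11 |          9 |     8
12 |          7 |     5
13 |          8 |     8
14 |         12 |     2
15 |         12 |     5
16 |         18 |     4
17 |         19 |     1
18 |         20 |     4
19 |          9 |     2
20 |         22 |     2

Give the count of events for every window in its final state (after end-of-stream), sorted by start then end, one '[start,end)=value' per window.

i=0 t=0 v=2: → [0,2); WM=−∞
i=1 t=1 v=5: → [0,3); WM=1
i=2 t=1 v=7: → [0,3); WM=1
i=3 t=2 v=2: → [0,4); WM=2
i=4 t=2 v=3: → [0,4); WM=2
i=5 t=5 v=5: → [5,7); WM=5
i=6 t=5 v=6: → [5,7); WM=5
i=7 t=6 v=2: → [5,8); WM=6
i=8 t=6 v=8: → [5,8); WM=6
i=9 t=7 v=3: → [5,9); WM=7
i=10 t=9 v=7: → [9,11); WM=7
i=11 t=9 v=8: → [9,11); WM=9
i=12 t=7 v=5: → [5,9); WM=9
i=13 t=8 v=8: → [5,11); WM=9
i=14 t=12 v=2: → [12,14); WM=9
i=15 t=12 v=5: → [12,14); WM=12
i=16 t=18 v=4: → [18,20); WM=12
i=17 t=19 v=1: → [18,21); WM=19
i=18 t=20 v=4: → [18,22); WM=19
i=19 t=9 v=2: DROP (t<19-2); WM=20
i=20 t=22 v=2: → [22,24); WM=20

[0,4)=5 [5,11)=9 [12,14)=2 [18,22)=3 [22,24)=1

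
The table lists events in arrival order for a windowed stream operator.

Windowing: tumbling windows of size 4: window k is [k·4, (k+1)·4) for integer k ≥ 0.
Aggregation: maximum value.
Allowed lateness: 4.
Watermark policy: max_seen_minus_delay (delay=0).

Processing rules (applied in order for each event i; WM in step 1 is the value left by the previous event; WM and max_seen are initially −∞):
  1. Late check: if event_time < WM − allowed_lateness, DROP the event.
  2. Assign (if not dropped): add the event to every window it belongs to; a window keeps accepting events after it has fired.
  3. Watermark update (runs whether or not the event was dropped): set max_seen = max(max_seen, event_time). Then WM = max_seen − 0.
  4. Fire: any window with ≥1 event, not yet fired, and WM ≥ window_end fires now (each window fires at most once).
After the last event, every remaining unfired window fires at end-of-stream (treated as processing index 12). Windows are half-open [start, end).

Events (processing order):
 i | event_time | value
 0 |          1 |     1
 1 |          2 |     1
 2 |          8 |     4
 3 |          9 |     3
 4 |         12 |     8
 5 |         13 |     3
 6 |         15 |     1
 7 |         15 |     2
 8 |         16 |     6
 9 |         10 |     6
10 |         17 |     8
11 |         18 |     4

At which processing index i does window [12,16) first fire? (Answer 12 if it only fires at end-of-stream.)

8

i=0 t=1 v=1: → [0,4); WM=1
i=1 t=2 v=1: → [0,4); WM=2
i=2 t=8 v=4: → [8,12); WM=8; [0,4) fires=1
i=3 t=9 v=3: → [8,12); WM=9
i=4 t=12 v=8: → [12,16); WM=12; [8,12) fires=4
i=5 t=13 v=3: → [12,16); WM=13
i=6 t=15 v=1: → [12,16); WM=15
i=7 t=15 v=2: → [12,16); WM=15
i=8 t=16 v=6: → [16,20); WM=16; [12,16) fires=8
i=9 t=10 v=6: DROP (t<16-4); WM=16
i=10 t=17 v=8: → [16,20); WM=17
i=11 t=18 v=4: → [16,20); WM=18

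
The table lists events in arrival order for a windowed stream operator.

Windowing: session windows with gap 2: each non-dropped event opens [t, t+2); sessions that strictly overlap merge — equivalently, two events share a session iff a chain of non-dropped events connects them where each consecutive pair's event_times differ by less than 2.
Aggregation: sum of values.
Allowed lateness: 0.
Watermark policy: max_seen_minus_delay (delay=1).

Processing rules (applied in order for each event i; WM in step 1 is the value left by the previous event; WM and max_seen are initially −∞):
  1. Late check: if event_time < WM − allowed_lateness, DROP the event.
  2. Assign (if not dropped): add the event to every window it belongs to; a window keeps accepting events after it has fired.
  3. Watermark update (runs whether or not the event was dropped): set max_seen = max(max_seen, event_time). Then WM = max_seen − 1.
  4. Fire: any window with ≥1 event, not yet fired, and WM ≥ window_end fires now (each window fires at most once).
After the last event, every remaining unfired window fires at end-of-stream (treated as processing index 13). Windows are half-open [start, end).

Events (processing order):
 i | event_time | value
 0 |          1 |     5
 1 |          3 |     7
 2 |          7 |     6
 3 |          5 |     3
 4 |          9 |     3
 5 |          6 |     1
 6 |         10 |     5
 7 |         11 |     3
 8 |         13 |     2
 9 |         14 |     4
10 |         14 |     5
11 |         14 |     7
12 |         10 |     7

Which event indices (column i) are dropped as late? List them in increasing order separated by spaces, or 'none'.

3 5 12

i=0 t=1 v=5: → [1,3); WM=0
i=1 t=3 v=7: → [3,5); WM=2
i=2 t=7 v=6: → [7,9); WM=6
i=3 t=5 v=3: DROP (t<6-0); WM=6
i=4 t=9 v=3: → [9,11); WM=8
i=5 t=6 v=1: DROP (t<8-0); WM=8
i=6 t=10 v=5: → [9,12); WM=9
i=7 t=11 v=3: → [9,13); WM=10
i=8 t=13 v=2: → [13,15); WM=12
i=9 t=14 v=4: → [13,16); WM=13
i=10 t=14 v=5: → [13,16); WM=13
i=11 t=14 v=7: → [13,16); WM=13
i=12 t=10 v=7: DROP (t<13-0); WM=13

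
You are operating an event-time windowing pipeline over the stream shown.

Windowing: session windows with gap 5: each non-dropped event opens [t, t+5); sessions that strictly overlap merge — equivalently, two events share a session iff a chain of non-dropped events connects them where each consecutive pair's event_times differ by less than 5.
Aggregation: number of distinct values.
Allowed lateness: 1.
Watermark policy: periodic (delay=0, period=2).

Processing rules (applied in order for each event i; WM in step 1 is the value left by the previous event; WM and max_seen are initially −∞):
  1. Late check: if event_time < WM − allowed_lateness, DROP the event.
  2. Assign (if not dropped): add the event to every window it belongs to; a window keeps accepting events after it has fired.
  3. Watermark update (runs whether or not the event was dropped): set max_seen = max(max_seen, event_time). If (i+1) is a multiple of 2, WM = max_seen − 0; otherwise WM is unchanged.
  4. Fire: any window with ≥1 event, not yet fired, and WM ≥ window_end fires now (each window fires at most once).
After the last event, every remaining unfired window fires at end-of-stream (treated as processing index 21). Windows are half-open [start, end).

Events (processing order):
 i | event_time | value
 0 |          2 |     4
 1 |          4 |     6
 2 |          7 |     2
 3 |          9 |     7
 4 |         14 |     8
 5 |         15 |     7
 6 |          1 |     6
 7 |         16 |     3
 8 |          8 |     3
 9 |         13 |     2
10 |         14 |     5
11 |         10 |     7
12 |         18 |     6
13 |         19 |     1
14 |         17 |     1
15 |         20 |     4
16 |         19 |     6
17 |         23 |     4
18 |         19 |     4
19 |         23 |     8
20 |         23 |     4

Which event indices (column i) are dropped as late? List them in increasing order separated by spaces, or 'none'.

6 8 9 10 11 14 18

i=0 t=2 v=4: → [2,7); WM=−∞
i=1 t=4 v=6: → [2,9); WM=4
i=2 t=7 v=2: → [2,12); WM=4
i=3 t=9 v=7: → [2,14); WM=9
i=4 t=14 v=8: → [14,19); WM=9
i=5 t=15 v=7: → [14,20); WM=15
i=6 t=1 v=6: DROP (t<15-1); WM=15
i=7 t=16 v=3: → [14,21); WM=16
i=8 t=8 v=3: DROP (t<16-1); WM=16
i=9 t=13 v=2: DROP (t<16-1); WM=16
i=10 t=14 v=5: DROP (t<16-1); WM=16
i=11 t=10 v=7: DROP (t<16-1); WM=16
i=12 t=18 v=6: → [14,23); WM=16
i=13 t=19 v=1: → [14,24); WM=19
i=14 t=17 v=1: DROP (t<19-1); WM=19
i=15 t=20 v=4: → [14,25); WM=20
i=16 t=19 v=6: → [14,25); WM=20
i=17 t=23 v=4: → [14,28); WM=23
i=18 t=19 v=4: DROP (t<23-1); WM=23
i=19 t=23 v=8: → [14,28); WM=23
i=20 t=23 v=4: → [14,28); WM=23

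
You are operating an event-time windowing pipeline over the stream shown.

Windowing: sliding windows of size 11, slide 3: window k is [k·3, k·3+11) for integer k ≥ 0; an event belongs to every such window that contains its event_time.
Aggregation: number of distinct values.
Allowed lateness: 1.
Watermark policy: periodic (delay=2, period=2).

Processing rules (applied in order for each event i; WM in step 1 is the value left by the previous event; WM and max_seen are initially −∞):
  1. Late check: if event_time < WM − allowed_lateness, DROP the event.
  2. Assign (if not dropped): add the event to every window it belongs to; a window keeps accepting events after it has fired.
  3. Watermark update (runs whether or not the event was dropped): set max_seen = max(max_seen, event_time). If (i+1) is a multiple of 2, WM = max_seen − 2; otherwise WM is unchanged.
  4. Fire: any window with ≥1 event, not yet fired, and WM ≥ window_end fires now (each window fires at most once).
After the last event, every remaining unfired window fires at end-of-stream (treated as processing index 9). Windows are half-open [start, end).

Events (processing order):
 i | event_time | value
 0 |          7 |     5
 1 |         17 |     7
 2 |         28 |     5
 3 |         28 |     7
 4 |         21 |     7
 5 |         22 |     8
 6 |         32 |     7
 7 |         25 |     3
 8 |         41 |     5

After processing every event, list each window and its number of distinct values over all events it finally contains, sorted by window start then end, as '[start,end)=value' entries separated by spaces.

[0,11)=1 [3,14)=1 [6,17)=1 [9,20)=1 [12,23)=1 [15,26)=2 [18,29)=3 [21,32)=3 [24,35)=3 [27,38)=2 [30,41)=1 [33,44)=1 [36,47)=1 [39,50)=1

i=0 t=7 v=5: → [6,17),[3,14),[0,11); WM=−∞
i=1 t=17 v=7: → [15,26),[12,23),[9,20); WM=15; [0,11) fires=1 [3,14) fires=1
i=2 t=28 v=5: → [27,38),[24,35),[21,32),[18,29); WM=15
i=3 t=28 v=7: → [27,38),[24,35),[21,32),[18,29); WM=26; [6,17) fires=1 [9,20) fires=1 [12,23) fires=1 [15,26) fires=1
i=4 t=21 v=7: DROP (t<26-1); WM=26
i=5 t=22 v=8: DROP (t<26-1); WM=26
i=6 t=32 v=7: → [30,41),[27,38),[24,35); WM=26
i=7 t=25 v=3: → [24,35),[21,32),[18,29),[15,26); WM=30; [18,29) fires=3
i=8 t=41 v=5: → [39,50),[36,47),[33,44); WM=30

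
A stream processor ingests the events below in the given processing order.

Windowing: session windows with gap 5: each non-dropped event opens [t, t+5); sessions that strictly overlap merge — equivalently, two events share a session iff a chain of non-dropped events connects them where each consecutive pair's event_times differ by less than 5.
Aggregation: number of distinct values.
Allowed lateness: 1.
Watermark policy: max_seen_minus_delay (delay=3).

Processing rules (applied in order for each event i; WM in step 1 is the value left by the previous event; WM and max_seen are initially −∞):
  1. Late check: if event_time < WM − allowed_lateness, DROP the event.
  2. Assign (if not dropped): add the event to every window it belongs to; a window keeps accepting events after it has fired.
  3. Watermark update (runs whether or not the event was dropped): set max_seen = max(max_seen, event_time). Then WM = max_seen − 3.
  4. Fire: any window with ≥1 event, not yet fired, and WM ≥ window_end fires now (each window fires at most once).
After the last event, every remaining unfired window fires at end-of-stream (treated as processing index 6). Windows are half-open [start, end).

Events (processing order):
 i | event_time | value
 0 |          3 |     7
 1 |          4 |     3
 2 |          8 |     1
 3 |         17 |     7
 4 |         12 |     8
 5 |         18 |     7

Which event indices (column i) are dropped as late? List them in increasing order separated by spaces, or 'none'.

4

i=0 t=3 v=7: → [3,8); WM=0
i=1 t=4 v=3: → [3,9); WM=1
i=2 t=8 v=1: → [3,13); WM=5
i=3 t=17 v=7: → [17,22); WM=14
i=4 t=12 v=8: DROP (t<14-1); WM=14
i=5 t=18 v=7: → [17,23); WM=15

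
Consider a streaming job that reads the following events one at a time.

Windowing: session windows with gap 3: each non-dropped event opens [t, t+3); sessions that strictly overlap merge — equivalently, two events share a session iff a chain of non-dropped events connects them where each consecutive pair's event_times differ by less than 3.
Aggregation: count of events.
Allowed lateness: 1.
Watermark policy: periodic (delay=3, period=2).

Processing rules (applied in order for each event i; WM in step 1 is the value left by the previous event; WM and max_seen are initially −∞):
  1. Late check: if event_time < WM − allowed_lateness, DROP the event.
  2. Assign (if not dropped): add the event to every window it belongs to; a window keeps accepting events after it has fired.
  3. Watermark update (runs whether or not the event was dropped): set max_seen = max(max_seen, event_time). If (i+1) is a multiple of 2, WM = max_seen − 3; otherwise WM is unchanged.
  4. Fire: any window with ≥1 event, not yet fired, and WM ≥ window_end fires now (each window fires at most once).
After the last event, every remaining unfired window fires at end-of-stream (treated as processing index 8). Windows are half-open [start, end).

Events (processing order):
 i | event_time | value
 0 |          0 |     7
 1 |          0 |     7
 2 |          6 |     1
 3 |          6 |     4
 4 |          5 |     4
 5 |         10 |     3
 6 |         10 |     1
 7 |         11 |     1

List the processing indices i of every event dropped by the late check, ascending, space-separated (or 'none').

i=0 t=0 v=7: → [0,3); WM=−∞
i=1 t=0 v=7: → [0,3); WM=-3
i=2 t=6 v=1: → [6,9); WM=-3
i=3 t=6 v=4: → [6,9); WM=3
i=4 t=5 v=4: → [5,9); WM=3
i=5 t=10 v=3: → [10,13); WM=7
i=6 t=10 v=1: → [10,13); WM=7
i=7 t=11 v=1: → [10,14); WM=8

none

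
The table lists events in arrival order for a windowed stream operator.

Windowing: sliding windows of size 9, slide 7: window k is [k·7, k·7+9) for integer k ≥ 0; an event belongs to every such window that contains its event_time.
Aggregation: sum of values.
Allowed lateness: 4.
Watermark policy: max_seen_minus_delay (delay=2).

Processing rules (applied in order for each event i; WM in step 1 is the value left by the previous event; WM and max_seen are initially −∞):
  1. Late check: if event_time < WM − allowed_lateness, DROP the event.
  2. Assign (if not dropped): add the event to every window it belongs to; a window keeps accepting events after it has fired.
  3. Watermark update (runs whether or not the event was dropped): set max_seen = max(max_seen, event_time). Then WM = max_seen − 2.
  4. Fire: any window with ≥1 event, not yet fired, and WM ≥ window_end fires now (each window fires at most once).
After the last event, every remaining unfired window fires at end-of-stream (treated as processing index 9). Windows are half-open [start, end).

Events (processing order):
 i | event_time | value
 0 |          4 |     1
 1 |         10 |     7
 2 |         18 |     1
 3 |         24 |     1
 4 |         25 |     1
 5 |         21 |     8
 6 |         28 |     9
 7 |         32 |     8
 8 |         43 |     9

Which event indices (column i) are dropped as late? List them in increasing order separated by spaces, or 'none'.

none

i=0 t=4 v=1: → [0,9); WM=2
i=1 t=10 v=7: → [7,16); WM=8
i=2 t=18 v=1: → [14,23); WM=16; [0,9) fires=1 [7,16) fires=7
i=3 t=24 v=1: → [21,30); WM=22
i=4 t=25 v=1: → [21,30); WM=23; [14,23) fires=1
i=5 t=21 v=8: → [21,30),[14,23); WM=23
i=6 t=28 v=9: → [28,37),[21,30); WM=26
i=7 t=32 v=8: → [28,37); WM=30; [21,30) fires=19
i=8 t=43 v=9: → [42,51),[35,44); WM=41; [28,37) fires=17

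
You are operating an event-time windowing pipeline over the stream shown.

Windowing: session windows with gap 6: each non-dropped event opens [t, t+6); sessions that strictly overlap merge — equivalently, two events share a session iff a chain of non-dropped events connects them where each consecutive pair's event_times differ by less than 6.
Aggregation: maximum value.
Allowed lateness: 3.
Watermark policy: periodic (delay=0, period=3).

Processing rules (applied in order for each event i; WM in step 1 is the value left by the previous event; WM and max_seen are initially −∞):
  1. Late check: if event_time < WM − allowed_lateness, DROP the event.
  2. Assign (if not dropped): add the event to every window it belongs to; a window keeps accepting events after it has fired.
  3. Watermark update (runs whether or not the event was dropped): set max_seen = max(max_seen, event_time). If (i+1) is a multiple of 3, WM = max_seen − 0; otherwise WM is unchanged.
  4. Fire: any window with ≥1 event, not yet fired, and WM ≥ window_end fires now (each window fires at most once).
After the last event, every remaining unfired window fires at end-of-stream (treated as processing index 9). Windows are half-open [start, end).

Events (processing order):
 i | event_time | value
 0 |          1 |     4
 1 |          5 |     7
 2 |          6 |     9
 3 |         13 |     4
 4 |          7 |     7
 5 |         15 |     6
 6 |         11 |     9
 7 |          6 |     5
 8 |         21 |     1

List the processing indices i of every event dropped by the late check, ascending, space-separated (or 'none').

i=0 t=1 v=4: → [1,7); WM=−∞
i=1 t=5 v=7: → [1,11); WM=−∞
i=2 t=6 v=9: → [1,12); WM=6
i=3 t=13 v=4: → [13,19); WM=6
i=4 t=7 v=7: → [1,13); WM=6
i=5 t=15 v=6: → [13,21); WM=15
i=6 t=11 v=9: DROP (t<15-3); WM=15
i=7 t=6 v=5: DROP (t<15-3); WM=15
i=8 t=21 v=1: → [21,27); WM=21

6 7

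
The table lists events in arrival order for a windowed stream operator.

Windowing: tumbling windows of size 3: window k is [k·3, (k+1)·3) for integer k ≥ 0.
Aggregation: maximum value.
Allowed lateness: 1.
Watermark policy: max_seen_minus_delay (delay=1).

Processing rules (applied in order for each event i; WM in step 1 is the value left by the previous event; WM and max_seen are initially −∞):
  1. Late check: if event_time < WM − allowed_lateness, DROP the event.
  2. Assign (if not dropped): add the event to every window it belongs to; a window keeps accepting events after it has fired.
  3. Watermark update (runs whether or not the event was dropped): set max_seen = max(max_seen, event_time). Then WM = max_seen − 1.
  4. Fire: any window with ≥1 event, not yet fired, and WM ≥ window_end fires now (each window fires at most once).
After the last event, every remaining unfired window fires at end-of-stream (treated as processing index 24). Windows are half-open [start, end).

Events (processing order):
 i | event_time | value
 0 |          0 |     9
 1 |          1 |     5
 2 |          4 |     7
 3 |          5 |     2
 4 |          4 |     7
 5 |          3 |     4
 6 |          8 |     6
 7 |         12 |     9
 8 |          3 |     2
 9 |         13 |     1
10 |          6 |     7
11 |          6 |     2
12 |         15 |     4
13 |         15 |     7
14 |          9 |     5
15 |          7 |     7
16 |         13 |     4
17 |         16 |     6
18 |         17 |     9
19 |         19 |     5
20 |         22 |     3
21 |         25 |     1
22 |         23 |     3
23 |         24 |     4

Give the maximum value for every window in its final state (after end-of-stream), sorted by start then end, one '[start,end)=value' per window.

i=0 t=0 v=9: → [0,3); WM=-1
i=1 t=1 v=5: → [0,3); WM=0
i=2 t=4 v=7: → [3,6); WM=3; [0,3) fires=9
i=3 t=5 v=2: → [3,6); WM=4
i=4 t=4 v=7: → [3,6); WM=4
i=5 t=3 v=4: → [3,6); WM=4
i=6 t=8 v=6: → [6,9); WM=7; [3,6) fires=7
i=7 t=12 v=9: → [12,15); WM=11; [6,9) fires=6
i=8 t=3 v=2: DROP (t<11-1); WM=11
i=9 t=13 v=1: → [12,15); WM=12
i=10 t=6 v=7: DROP (t<12-1); WM=12
i=11 t=6 v=2: DROP (t<12-1); WM=12
i=12 t=15 v=4: → [15,18); WM=14
i=13 t=15 v=7: → [15,18); WM=14
i=14 t=9 v=5: DROP (t<14-1); WM=14
i=15 t=7 v=7: DROP (t<14-1); WM=14
i=16 t=13 v=4: → [12,15); WM=14
i=17 t=16 v=6: → [15,18); WM=15; [12,15) fires=9
i=18 t=17 v=9: → [15,18); WM=16
i=19 t=19 v=5: → [18,21); WM=18; [15,18) fires=9
i=20 t=22 v=3: → [21,24); WM=21; [18,21) fires=5
i=21 t=25 v=1: → [24,27); WM=24; [21,24) fires=3
i=22 t=23 v=3: → [21,24); WM=24
i=23 t=24 v=4: → [24,27); WM=24

[0,3)=9 [3,6)=7 [6,9)=6 [12,15)=9 [15,18)=9 [18,21)=5 [21,24)=3 [24,27)=4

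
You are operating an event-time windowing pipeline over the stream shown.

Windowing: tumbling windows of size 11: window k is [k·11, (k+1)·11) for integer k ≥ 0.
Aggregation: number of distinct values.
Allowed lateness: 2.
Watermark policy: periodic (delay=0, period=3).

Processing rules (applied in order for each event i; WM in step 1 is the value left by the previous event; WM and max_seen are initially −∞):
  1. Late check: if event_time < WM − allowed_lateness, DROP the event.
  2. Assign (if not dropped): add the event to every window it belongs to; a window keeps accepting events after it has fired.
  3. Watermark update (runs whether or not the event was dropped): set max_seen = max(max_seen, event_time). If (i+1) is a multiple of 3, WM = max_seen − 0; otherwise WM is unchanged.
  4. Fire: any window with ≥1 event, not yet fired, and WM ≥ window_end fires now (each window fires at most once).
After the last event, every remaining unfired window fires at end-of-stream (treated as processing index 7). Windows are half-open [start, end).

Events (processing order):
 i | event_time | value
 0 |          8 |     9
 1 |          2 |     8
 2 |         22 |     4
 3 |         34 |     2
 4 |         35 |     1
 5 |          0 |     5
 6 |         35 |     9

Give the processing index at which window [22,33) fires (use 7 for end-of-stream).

5

i=0 t=8 v=9: → [0,11); WM=−∞
i=1 t=2 v=8: → [0,11); WM=−∞
i=2 t=22 v=4: → [22,33); WM=22; [0,11) fires=2
i=3 t=34 v=2: → [33,44); WM=22
i=4 t=35 v=1: → [33,44); WM=22
i=5 t=0 v=5: DROP (t<22-2); WM=35; [22,33) fires=1
i=6 t=35 v=9: → [33,44); WM=35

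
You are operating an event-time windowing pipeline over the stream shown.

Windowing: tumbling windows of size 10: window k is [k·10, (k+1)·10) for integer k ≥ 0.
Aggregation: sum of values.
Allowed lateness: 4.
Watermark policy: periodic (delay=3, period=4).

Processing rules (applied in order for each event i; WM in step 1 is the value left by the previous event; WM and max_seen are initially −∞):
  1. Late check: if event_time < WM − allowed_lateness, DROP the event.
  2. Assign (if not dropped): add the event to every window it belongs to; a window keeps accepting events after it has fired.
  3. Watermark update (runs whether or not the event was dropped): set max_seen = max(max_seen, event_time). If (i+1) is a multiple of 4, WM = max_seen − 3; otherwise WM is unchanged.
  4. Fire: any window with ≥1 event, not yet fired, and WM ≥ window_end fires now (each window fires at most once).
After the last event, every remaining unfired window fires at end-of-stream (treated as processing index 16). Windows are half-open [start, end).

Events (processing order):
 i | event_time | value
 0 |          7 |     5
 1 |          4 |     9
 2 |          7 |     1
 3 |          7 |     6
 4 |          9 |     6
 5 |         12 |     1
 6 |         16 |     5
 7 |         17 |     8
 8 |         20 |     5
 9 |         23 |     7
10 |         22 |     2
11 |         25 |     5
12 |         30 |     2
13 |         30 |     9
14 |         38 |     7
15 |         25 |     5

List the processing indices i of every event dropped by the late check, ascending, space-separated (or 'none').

i=0 t=7 v=5: → [0,10); WM=−∞
i=1 t=4 v=9: → [0,10); WM=−∞
i=2 t=7 v=1: → [0,10); WM=−∞
i=3 t=7 v=6: → [0,10); WM=4
i=4 t=9 v=6: → [0,10); WM=4
i=5 t=12 v=1: → [10,20); WM=4
i=6 t=16 v=5: → [10,20); WM=4
i=7 t=17 v=8: → [10,20); WM=14; [0,10) fires=27
i=8 t=20 v=5: → [20,30); WM=14
i=9 t=23 v=7: → [20,30); WM=14
i=10 t=22 v=2: → [20,30); WM=14
i=11 t=25 v=5: → [20,30); WM=22; [10,20) fires=14
i=12 t=30 v=2: → [30,40); WM=22
i=13 t=30 v=9: → [30,40); WM=22
i=14 t=38 v=7: → [30,40); WM=22
i=15 t=25 v=5: → [20,30); WM=35; [20,30) fires=24

none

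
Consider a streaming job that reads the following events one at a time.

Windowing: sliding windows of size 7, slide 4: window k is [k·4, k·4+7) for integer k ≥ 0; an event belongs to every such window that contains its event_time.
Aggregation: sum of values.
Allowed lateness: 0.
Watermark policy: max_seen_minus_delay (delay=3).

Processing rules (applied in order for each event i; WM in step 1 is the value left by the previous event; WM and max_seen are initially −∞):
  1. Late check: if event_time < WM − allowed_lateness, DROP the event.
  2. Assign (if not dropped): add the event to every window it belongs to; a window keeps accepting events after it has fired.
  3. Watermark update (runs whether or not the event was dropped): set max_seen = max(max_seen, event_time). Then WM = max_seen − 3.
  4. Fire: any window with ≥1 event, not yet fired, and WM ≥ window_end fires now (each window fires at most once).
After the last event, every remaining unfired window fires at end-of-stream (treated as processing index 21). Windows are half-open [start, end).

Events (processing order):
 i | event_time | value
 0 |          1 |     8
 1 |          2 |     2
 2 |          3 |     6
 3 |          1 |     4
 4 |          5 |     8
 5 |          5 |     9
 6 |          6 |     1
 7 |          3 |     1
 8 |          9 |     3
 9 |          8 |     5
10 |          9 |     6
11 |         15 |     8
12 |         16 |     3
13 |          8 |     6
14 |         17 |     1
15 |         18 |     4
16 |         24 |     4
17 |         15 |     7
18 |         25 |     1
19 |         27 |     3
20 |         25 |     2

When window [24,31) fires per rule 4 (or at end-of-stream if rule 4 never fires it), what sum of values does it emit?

i=0 t=1 v=8: → [0,7); WM=-2
i=1 t=2 v=2: → [0,7); WM=-1
i=2 t=3 v=6: → [0,7); WM=0
i=3 t=1 v=4: → [0,7); WM=0
i=4 t=5 v=8: → [4,11),[0,7); WM=2
i=5 t=5 v=9: → [4,11),[0,7); WM=2
i=6 t=6 v=1: → [4,11),[0,7); WM=3
i=7 t=3 v=1: → [0,7); WM=3
i=8 t=9 v=3: → [8,15),[4,11); WM=6
i=9 t=8 v=5: → [8,15),[4,11); WM=6
i=10 t=9 v=6: → [8,15),[4,11); WM=6
i=11 t=15 v=8: → [12,19); WM=12; [0,7) fires=39 [4,11) fires=32
i=12 t=16 v=3: → [16,23),[12,19); WM=13
i=13 t=8 v=6: DROP (t<13-0); WM=13
i=14 t=17 v=1: → [16,23),[12,19); WM=14
i=15 t=18 v=4: → [16,23),[12,19); WM=15; [8,15) fires=14
i=16 t=24 v=4: → [24,31),[20,27); WM=21; [12,19) fires=16
i=17 t=15 v=7: DROP (t<21-0); WM=21
i=18 t=25 v=1: → [24,31),[20,27); WM=22
i=19 t=27 v=3: → [24,31); WM=24; [16,23) fires=8
i=20 t=25 v=2: → [24,31),[20,27); WM=24

10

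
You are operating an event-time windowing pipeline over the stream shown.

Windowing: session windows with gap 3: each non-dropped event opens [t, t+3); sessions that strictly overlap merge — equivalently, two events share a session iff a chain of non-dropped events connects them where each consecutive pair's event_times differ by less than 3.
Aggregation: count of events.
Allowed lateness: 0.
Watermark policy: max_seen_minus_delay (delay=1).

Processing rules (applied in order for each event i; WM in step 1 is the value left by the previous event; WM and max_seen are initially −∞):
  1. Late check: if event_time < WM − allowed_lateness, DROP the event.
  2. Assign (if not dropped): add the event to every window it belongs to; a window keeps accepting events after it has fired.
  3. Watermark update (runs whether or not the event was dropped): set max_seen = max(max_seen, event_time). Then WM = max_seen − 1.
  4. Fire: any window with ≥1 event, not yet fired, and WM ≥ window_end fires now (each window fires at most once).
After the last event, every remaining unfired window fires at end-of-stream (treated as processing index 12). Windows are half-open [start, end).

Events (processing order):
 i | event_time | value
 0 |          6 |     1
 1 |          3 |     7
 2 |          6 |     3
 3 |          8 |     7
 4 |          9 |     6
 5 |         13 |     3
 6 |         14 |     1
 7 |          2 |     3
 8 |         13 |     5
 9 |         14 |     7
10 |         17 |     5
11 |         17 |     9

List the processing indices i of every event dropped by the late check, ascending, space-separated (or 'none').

i=0 t=6 v=1: → [6,9); WM=5
i=1 t=3 v=7: DROP (t<5-0); WM=5
i=2 t=6 v=3: → [6,9); WM=5
i=3 t=8 v=7: → [6,11); WM=7
i=4 t=9 v=6: → [6,12); WM=8
i=5 t=13 v=3: → [13,16); WM=12
i=6 t=14 v=1: → [13,17); WM=13
i=7 t=2 v=3: DROP (t<13-0); WM=13
i=8 t=13 v=5: → [13,17); WM=13
i=9 t=14 v=7: → [13,17); WM=13
i=10 t=17 v=5: → [17,20); WM=16
i=11 t=17 v=9: → [17,20); WM=16

1 7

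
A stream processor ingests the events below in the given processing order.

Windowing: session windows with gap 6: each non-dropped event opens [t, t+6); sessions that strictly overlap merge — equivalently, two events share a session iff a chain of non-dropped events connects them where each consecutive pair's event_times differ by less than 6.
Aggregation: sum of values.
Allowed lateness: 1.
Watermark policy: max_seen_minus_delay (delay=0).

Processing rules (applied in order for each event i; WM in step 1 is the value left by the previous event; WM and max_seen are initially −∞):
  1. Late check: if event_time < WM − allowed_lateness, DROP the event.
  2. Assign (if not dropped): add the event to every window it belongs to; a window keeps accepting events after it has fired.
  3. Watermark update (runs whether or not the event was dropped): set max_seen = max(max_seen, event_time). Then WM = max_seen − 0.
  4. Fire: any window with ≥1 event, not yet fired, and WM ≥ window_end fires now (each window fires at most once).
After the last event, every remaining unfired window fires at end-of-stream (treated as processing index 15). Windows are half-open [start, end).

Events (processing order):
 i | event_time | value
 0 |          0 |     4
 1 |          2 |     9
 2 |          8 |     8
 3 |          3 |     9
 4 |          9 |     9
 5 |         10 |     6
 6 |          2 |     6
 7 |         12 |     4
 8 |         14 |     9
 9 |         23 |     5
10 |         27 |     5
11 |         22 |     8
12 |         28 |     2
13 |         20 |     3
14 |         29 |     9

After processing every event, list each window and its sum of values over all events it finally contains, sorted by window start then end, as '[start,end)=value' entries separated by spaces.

i=0 t=0 v=4: → [0,6); WM=0
i=1 t=2 v=9: → [0,8); WM=2
i=2 t=8 v=8: → [8,14); WM=8
i=3 t=3 v=9: DROP (t<8-1); WM=8
i=4 t=9 v=9: → [8,15); WM=9
i=5 t=10 v=6: → [8,16); WM=10
i=6 t=2 v=6: DROP (t<10-1); WM=10
i=7 t=12 v=4: → [8,18); WM=12
i=8 t=14 v=9: → [8,20); WM=14
i=9 t=23 v=5: → [23,29); WM=23
i=10 t=27 v=5: → [23,33); WM=27
i=11 t=22 v=8: DROP (t<27-1); WM=27
i=12 t=28 v=2: → [23,34); WM=28
i=13 t=20 v=3: DROP (t<28-1); WM=28
i=14 t=29 v=9: → [23,35); WM=29

[0,8)=13 [8,20)=36 [23,35)=21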